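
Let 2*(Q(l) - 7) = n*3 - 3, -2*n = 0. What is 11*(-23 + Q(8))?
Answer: -385/2 ≈ -192.50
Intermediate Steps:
n = 0 (n = -1/2*0 = 0)
Q(l) = 11/2 (Q(l) = 7 + (0*3 - 3)/2 = 7 + (0 - 3)/2 = 7 + (1/2)*(-3) = 7 - 3/2 = 11/2)
11*(-23 + Q(8)) = 11*(-23 + 11/2) = 11*(-35/2) = -385/2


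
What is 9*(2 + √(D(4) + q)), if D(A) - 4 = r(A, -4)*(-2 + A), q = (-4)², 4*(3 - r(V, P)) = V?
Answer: 18 + 18*√6 ≈ 62.091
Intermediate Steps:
r(V, P) = 3 - V/4
q = 16
D(A) = 4 + (-2 + A)*(3 - A/4) (D(A) = 4 + (3 - A/4)*(-2 + A) = 4 + (-2 + A)*(3 - A/4))
9*(2 + √(D(4) + q)) = 9*(2 + √((-2 - ¼*4² + (7/2)*4) + 16)) = 9*(2 + √((-2 - ¼*16 + 14) + 16)) = 9*(2 + √((-2 - 4 + 14) + 16)) = 9*(2 + √(8 + 16)) = 9*(2 + √24) = 9*(2 + 2*√6) = 18 + 18*√6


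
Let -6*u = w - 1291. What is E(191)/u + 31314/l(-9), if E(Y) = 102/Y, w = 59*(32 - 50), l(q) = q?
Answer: -4691075438/1348269 ≈ -3479.3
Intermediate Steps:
w = -1062 (w = 59*(-18) = -1062)
u = 2353/6 (u = -(-1062 - 1291)/6 = -⅙*(-2353) = 2353/6 ≈ 392.17)
E(191)/u + 31314/l(-9) = (102/191)/(2353/6) + 31314/(-9) = (102*(1/191))*(6/2353) + 31314*(-⅑) = (102/191)*(6/2353) - 10438/3 = 612/449423 - 10438/3 = -4691075438/1348269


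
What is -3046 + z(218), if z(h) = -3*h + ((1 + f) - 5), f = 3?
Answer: -3701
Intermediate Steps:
z(h) = -1 - 3*h (z(h) = -3*h + ((1 + 3) - 5) = -3*h + (4 - 5) = -3*h - 1 = -1 - 3*h)
-3046 + z(218) = -3046 + (-1 - 3*218) = -3046 + (-1 - 654) = -3046 - 655 = -3701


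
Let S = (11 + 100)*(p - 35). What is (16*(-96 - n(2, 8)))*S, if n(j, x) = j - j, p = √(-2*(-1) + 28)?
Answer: 5967360 - 170496*√30 ≈ 5.0335e+6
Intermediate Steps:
p = √30 (p = √(2 + 28) = √30 ≈ 5.4772)
n(j, x) = 0
S = -3885 + 111*√30 (S = (11 + 100)*(√30 - 35) = 111*(-35 + √30) = -3885 + 111*√30 ≈ -3277.0)
(16*(-96 - n(2, 8)))*S = (16*(-96 - 1*0))*(-3885 + 111*√30) = (16*(-96 + 0))*(-3885 + 111*√30) = (16*(-96))*(-3885 + 111*√30) = -1536*(-3885 + 111*√30) = 5967360 - 170496*√30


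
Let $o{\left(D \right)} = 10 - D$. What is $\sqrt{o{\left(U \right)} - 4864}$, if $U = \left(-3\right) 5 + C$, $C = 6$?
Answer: $i \sqrt{4845} \approx 69.606 i$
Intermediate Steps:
$U = -9$ ($U = \left(-3\right) 5 + 6 = -15 + 6 = -9$)
$\sqrt{o{\left(U \right)} - 4864} = \sqrt{\left(10 - -9\right) - 4864} = \sqrt{\left(10 + 9\right) - 4864} = \sqrt{19 - 4864} = \sqrt{-4845} = i \sqrt{4845}$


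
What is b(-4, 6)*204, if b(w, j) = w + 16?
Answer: 2448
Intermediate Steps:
b(w, j) = 16 + w
b(-4, 6)*204 = (16 - 4)*204 = 12*204 = 2448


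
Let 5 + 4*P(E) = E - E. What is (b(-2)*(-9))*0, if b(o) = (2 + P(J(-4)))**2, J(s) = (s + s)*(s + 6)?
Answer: 0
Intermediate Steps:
J(s) = 2*s*(6 + s) (J(s) = (2*s)*(6 + s) = 2*s*(6 + s))
P(E) = -5/4 (P(E) = -5/4 + (E - E)/4 = -5/4 + (1/4)*0 = -5/4 + 0 = -5/4)
b(o) = 9/16 (b(o) = (2 - 5/4)**2 = (3/4)**2 = 9/16)
(b(-2)*(-9))*0 = ((9/16)*(-9))*0 = -81/16*0 = 0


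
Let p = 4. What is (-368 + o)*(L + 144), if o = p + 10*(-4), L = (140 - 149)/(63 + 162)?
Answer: -1453996/25 ≈ -58160.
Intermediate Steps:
L = -1/25 (L = -9/225 = -9*1/225 = -1/25 ≈ -0.040000)
o = -36 (o = 4 + 10*(-4) = 4 - 40 = -36)
(-368 + o)*(L + 144) = (-368 - 36)*(-1/25 + 144) = -404*3599/25 = -1453996/25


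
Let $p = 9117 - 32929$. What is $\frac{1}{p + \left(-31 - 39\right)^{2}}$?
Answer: $- \frac{1}{18912} \approx -5.2876 \cdot 10^{-5}$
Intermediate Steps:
$p = -23812$
$\frac{1}{p + \left(-31 - 39\right)^{2}} = \frac{1}{-23812 + \left(-31 - 39\right)^{2}} = \frac{1}{-23812 + \left(-70\right)^{2}} = \frac{1}{-23812 + 4900} = \frac{1}{-18912} = - \frac{1}{18912}$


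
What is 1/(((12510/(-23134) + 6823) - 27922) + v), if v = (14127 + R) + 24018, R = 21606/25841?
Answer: 298902847/5095186211109 ≈ 5.8664e-5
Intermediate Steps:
R = 21606/25841 (R = 21606*(1/25841) = 21606/25841 ≈ 0.83611)
v = 985726551/25841 (v = (14127 + 21606/25841) + 24018 = 365077413/25841 + 24018 = 985726551/25841 ≈ 38146.)
1/(((12510/(-23134) + 6823) - 27922) + v) = 1/(((12510/(-23134) + 6823) - 27922) + 985726551/25841) = 1/(((12510*(-1/23134) + 6823) - 27922) + 985726551/25841) = 1/(((-6255/11567 + 6823) - 27922) + 985726551/25841) = 1/((78915386/11567 - 27922) + 985726551/25841) = 1/(-244058388/11567 + 985726551/25841) = 1/(5095186211109/298902847) = 298902847/5095186211109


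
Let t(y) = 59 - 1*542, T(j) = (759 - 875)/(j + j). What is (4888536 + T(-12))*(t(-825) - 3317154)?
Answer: -32436807889355/2 ≈ -1.6218e+13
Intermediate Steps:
T(j) = -58/j (T(j) = -116*1/(2*j) = -58/j)
t(y) = -483 (t(y) = 59 - 542 = -483)
(4888536 + T(-12))*(t(-825) - 3317154) = (4888536 - 58/(-12))*(-483 - 3317154) = (4888536 - 58*(-1/12))*(-3317637) = (4888536 + 29/6)*(-3317637) = (29331245/6)*(-3317637) = -32436807889355/2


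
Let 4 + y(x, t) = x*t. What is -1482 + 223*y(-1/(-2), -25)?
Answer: -10323/2 ≈ -5161.5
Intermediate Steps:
y(x, t) = -4 + t*x (y(x, t) = -4 + x*t = -4 + t*x)
-1482 + 223*y(-1/(-2), -25) = -1482 + 223*(-4 - (-25)/(-2)) = -1482 + 223*(-4 - (-25)*(-1)/2) = -1482 + 223*(-4 - 25*½) = -1482 + 223*(-4 - 25/2) = -1482 + 223*(-33/2) = -1482 - 7359/2 = -10323/2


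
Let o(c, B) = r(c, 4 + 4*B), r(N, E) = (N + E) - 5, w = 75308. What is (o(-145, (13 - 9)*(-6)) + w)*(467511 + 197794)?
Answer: 49941785130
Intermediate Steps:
r(N, E) = -5 + E + N (r(N, E) = (E + N) - 5 = -5 + E + N)
o(c, B) = -1 + c + 4*B (o(c, B) = -5 + (4 + 4*B) + c = -1 + c + 4*B)
(o(-145, (13 - 9)*(-6)) + w)*(467511 + 197794) = ((-1 - 145 + 4*((13 - 9)*(-6))) + 75308)*(467511 + 197794) = ((-1 - 145 + 4*(4*(-6))) + 75308)*665305 = ((-1 - 145 + 4*(-24)) + 75308)*665305 = ((-1 - 145 - 96) + 75308)*665305 = (-242 + 75308)*665305 = 75066*665305 = 49941785130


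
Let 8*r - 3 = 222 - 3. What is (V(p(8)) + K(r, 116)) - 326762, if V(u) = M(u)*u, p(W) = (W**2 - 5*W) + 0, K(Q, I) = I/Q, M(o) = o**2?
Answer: -34735654/111 ≈ -3.1293e+5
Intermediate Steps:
r = 111/4 (r = 3/8 + (222 - 3)/8 = 3/8 + (1/8)*219 = 3/8 + 219/8 = 111/4 ≈ 27.750)
p(W) = W**2 - 5*W
V(u) = u**3 (V(u) = u**2*u = u**3)
(V(p(8)) + K(r, 116)) - 326762 = ((8*(-5 + 8))**3 + 116/(111/4)) - 326762 = ((8*3)**3 + 116*(4/111)) - 326762 = (24**3 + 464/111) - 326762 = (13824 + 464/111) - 326762 = 1534928/111 - 326762 = -34735654/111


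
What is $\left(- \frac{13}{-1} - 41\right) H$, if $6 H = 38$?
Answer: $- \frac{532}{3} \approx -177.33$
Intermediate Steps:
$H = \frac{19}{3}$ ($H = \frac{1}{6} \cdot 38 = \frac{19}{3} \approx 6.3333$)
$\left(- \frac{13}{-1} - 41\right) H = \left(- \frac{13}{-1} - 41\right) \frac{19}{3} = \left(\left(-13\right) \left(-1\right) - 41\right) \frac{19}{3} = \left(13 - 41\right) \frac{19}{3} = \left(-28\right) \frac{19}{3} = - \frac{532}{3}$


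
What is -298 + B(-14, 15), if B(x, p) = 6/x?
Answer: -2089/7 ≈ -298.43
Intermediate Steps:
-298 + B(-14, 15) = -298 + 6/(-14) = -298 + 6*(-1/14) = -298 - 3/7 = -2089/7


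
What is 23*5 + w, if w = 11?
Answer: 126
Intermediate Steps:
23*5 + w = 23*5 + 11 = 115 + 11 = 126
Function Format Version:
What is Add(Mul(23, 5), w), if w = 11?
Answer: 126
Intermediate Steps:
Add(Mul(23, 5), w) = Add(Mul(23, 5), 11) = Add(115, 11) = 126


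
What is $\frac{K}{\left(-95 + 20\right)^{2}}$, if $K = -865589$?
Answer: $- \frac{865589}{5625} \approx -153.88$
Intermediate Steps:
$\frac{K}{\left(-95 + 20\right)^{2}} = - \frac{865589}{\left(-95 + 20\right)^{2}} = - \frac{865589}{\left(-75\right)^{2}} = - \frac{865589}{5625}$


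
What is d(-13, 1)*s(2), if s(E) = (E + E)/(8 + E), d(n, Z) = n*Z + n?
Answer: -52/5 ≈ -10.400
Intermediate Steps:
d(n, Z) = n + Z*n (d(n, Z) = Z*n + n = n + Z*n)
s(E) = 2*E/(8 + E) (s(E) = (2*E)/(8 + E) = 2*E/(8 + E))
d(-13, 1)*s(2) = (-13*(1 + 1))*(2*2/(8 + 2)) = (-13*2)*(2*2/10) = -52*2/10 = -26*2/5 = -52/5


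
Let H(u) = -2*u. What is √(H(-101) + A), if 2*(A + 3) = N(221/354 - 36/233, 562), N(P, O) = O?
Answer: 4*√30 ≈ 21.909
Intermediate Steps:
A = 278 (A = -3 + (½)*562 = -3 + 281 = 278)
√(H(-101) + A) = √(-2*(-101) + 278) = √(202 + 278) = √480 = 4*√30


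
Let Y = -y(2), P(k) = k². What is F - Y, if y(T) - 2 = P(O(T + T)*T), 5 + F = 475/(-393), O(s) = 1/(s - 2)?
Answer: -1261/393 ≈ -3.2087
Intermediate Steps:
O(s) = 1/(-2 + s)
F = -2440/393 (F = -5 + 475/(-393) = -5 + 475*(-1/393) = -5 - 475/393 = -2440/393 ≈ -6.2086)
y(T) = 2 + T²/(-2 + 2*T)² (y(T) = 2 + (T/(-2 + (T + T)))² = 2 + (T/(-2 + 2*T))² = 2 + T²/(-2 + 2*T)²)
Y = -3 (Y = -(2 + (¼)*2²/(-1 + 2)²) = -(2 + (¼)*4/1²) = -(2 + (¼)*4*1) = -(2 + 1) = -1*3 = -3)
F - Y = -2440/393 - 1*(-3) = -2440/393 + 3 = -1261/393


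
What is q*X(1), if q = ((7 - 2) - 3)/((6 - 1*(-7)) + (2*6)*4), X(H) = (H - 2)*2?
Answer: -4/61 ≈ -0.065574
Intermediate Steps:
X(H) = -4 + 2*H (X(H) = (-2 + H)*2 = -4 + 2*H)
q = 2/61 (q = (5 - 3)/((6 + 7) + 12*4) = 2/(13 + 48) = 2/61 ≈ 0.032787)
q*X(1) = 2*(-4 + 2*1)/61 = 2*(-4 + 2)/61 = (2/61)*(-2) = -4/61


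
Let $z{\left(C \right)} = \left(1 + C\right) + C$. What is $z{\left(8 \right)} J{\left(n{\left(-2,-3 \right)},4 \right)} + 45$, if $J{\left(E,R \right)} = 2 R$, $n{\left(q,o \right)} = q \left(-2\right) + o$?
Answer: $181$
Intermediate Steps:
$n{\left(q,o \right)} = o - 2 q$ ($n{\left(q,o \right)} = - 2 q + o = o - 2 q$)
$z{\left(C \right)} = 1 + 2 C$
$z{\left(8 \right)} J{\left(n{\left(-2,-3 \right)},4 \right)} + 45 = \left(1 + 2 \cdot 8\right) 2 \cdot 4 + 45 = \left(1 + 16\right) 8 + 45 = 17 \cdot 8 + 45 = 136 + 45 = 181$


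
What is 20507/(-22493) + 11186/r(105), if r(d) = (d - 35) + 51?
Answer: 249125351/2721653 ≈ 91.535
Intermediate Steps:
r(d) = 16 + d (r(d) = (-35 + d) + 51 = 16 + d)
20507/(-22493) + 11186/r(105) = 20507/(-22493) + 11186/(16 + 105) = 20507*(-1/22493) + 11186/121 = -20507/22493 + 11186*(1/121) = -20507/22493 + 11186/121 = 249125351/2721653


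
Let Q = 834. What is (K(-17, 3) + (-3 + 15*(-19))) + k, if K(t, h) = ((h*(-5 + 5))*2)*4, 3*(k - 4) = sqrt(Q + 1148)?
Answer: -284 + sqrt(1982)/3 ≈ -269.16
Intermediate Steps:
k = 4 + sqrt(1982)/3 (k = 4 + sqrt(834 + 1148)/3 = 4 + sqrt(1982)/3 ≈ 18.840)
K(t, h) = 0 (K(t, h) = ((h*0)*2)*4 = (0*2)*4 = 0*4 = 0)
(K(-17, 3) + (-3 + 15*(-19))) + k = (0 + (-3 + 15*(-19))) + (4 + sqrt(1982)/3) = (0 + (-3 - 285)) + (4 + sqrt(1982)/3) = (0 - 288) + (4 + sqrt(1982)/3) = -288 + (4 + sqrt(1982)/3) = -284 + sqrt(1982)/3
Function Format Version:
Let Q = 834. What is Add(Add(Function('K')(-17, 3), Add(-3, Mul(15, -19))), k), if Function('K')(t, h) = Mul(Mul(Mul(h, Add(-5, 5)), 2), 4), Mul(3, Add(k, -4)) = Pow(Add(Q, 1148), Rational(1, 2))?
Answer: Add(-284, Mul(Rational(1, 3), Pow(1982, Rational(1, 2)))) ≈ -269.16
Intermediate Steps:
k = Add(4, Mul(Rational(1, 3), Pow(1982, Rational(1, 2)))) (k = Add(4, Mul(Rational(1, 3), Pow(Add(834, 1148), Rational(1, 2)))) = Add(4, Mul(Rational(1, 3), Pow(1982, Rational(1, 2)))) ≈ 18.840)
Function('K')(t, h) = 0 (Function('K')(t, h) = Mul(Mul(Mul(h, 0), 2), 4) = Mul(Mul(0, 2), 4) = Mul(0, 4) = 0)
Add(Add(Function('K')(-17, 3), Add(-3, Mul(15, -19))), k) = Add(Add(0, Add(-3, Mul(15, -19))), Add(4, Mul(Rational(1, 3), Pow(1982, Rational(1, 2))))) = Add(Add(0, Add(-3, -285)), Add(4, Mul(Rational(1, 3), Pow(1982, Rational(1, 2))))) = Add(Add(0, -288), Add(4, Mul(Rational(1, 3), Pow(1982, Rational(1, 2))))) = Add(-288, Add(4, Mul(Rational(1, 3), Pow(1982, Rational(1, 2))))) = Add(-284, Mul(Rational(1, 3), Pow(1982, Rational(1, 2))))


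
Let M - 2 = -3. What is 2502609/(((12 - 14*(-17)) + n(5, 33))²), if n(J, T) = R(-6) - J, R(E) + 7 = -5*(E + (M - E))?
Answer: 834203/19683 ≈ 42.382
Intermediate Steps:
M = -1 (M = 2 - 3 = -1)
R(E) = -2 (R(E) = -7 - 5*(E + (-1 - E)) = -7 - 5*(-1) = -7 + 5 = -2)
n(J, T) = -2 - J
2502609/(((12 - 14*(-17)) + n(5, 33))²) = 2502609/(((12 - 14*(-17)) + (-2 - 1*5))²) = 2502609/(((12 + 238) + (-2 - 5))²) = 2502609/((250 - 7)²) = 2502609/(243²) = 2502609/59049 = 2502609*(1/59049) = 834203/19683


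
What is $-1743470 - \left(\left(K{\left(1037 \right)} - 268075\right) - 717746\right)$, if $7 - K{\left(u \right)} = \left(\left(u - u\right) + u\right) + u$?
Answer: $-755582$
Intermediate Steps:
$K{\left(u \right)} = 7 - 2 u$ ($K{\left(u \right)} = 7 - \left(\left(\left(u - u\right) + u\right) + u\right) = 7 - \left(\left(0 + u\right) + u\right) = 7 - \left(u + u\right) = 7 - 2 u$)
$-1743470 - \left(\left(K{\left(1037 \right)} - 268075\right) - 717746\right) = -1743470 - \left(\left(\left(7 - 2074\right) - 268075\right) - 717746\right) = -1743470 - \left(\left(-2067 - 268075\right) - 717746\right) = -1743470 - \left(-270142 - 717746\right) = -1743470 - -987888 = -1743470 + 987888 = -755582$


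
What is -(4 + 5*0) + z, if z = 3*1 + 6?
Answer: 5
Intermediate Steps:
z = 9 (z = 3 + 6 = 9)
-(4 + 5*0) + z = -(4 + 5*0) + 9 = -(4 + 0) + 9 = -1*4 + 9 = -4 + 9 = 5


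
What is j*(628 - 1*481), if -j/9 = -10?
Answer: 13230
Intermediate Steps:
j = 90 (j = -9*(-10) = 90)
j*(628 - 1*481) = 90*(628 - 1*481) = 90*(628 - 481) = 90*147 = 13230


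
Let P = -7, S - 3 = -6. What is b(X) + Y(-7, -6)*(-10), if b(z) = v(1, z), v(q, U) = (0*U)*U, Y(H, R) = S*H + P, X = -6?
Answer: -140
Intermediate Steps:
S = -3 (S = 3 - 6 = -3)
Y(H, R) = -7 - 3*H (Y(H, R) = -3*H - 7 = -7 - 3*H)
v(q, U) = 0 (v(q, U) = 0*U = 0)
b(z) = 0
b(X) + Y(-7, -6)*(-10) = 0 + (-7 - 3*(-7))*(-10) = 0 + (-7 + 21)*(-10) = 0 + 14*(-10) = 0 - 140 = -140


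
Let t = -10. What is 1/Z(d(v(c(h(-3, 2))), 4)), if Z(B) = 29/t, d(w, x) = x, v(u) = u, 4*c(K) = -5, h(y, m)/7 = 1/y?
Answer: -10/29 ≈ -0.34483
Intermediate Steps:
h(y, m) = 7/y
c(K) = -5/4 (c(K) = (¼)*(-5) = -5/4)
Z(B) = -29/10 (Z(B) = 29/(-10) = 29*(-⅒) = -29/10)
1/Z(d(v(c(h(-3, 2))), 4)) = 1/(-29/10) = -10/29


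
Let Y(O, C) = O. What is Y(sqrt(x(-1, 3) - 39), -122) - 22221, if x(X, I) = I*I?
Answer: -22221 + I*sqrt(30) ≈ -22221.0 + 5.4772*I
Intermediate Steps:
x(X, I) = I**2
Y(sqrt(x(-1, 3) - 39), -122) - 22221 = sqrt(3**2 - 39) - 22221 = sqrt(9 - 39) - 22221 = sqrt(-30) - 22221 = I*sqrt(30) - 22221 = -22221 + I*sqrt(30)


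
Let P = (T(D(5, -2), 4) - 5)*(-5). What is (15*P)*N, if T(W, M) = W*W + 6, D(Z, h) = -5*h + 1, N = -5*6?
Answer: 274500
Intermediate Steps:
N = -30
D(Z, h) = 1 - 5*h
T(W, M) = 6 + W**2 (T(W, M) = W**2 + 6 = 6 + W**2)
P = -610 (P = ((6 + (1 - 5*(-2))**2) - 5)*(-5) = ((6 + (1 + 10)**2) - 5)*(-5) = ((6 + 11**2) - 5)*(-5) = ((6 + 121) - 5)*(-5) = (127 - 5)*(-5) = 122*(-5) = -610)
(15*P)*N = (15*(-610))*(-30) = -9150*(-30) = 274500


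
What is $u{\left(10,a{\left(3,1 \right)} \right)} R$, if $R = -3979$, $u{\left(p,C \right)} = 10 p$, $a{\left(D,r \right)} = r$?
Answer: $-397900$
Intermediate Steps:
$u{\left(10,a{\left(3,1 \right)} \right)} R = 10 \cdot 10 \left(-3979\right) = 100 \left(-3979\right) = -397900$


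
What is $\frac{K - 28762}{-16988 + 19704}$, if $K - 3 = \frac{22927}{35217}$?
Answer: $- \frac{253195694}{23912343} \approx -10.589$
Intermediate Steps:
$K = \frac{128578}{35217}$ ($K = 3 + \frac{22927}{35217} = \frac{128578}{35217} \approx 3.651$)
$\frac{K - 28762}{-16988 + 19704} = \frac{\frac{128578}{35217} - 28762}{-16988 + 19704} = - \frac{1012782776}{35217 \cdot 2716} = \left(- \frac{1012782776}{35217}\right) \frac{1}{2716} = - \frac{253195694}{23912343}$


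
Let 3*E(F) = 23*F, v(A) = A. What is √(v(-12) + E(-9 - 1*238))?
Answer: I*√17151/3 ≈ 43.654*I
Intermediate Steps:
E(F) = 23*F/3 (E(F) = (23*F)/3 = 23*F/3)
√(v(-12) + E(-9 - 1*238)) = √(-12 + 23*(-9 - 1*238)/3) = √(-12 + 23*(-9 - 238)/3) = √(-12 + (23/3)*(-247)) = √(-12 - 5681/3) = √(-5717/3) = I*√17151/3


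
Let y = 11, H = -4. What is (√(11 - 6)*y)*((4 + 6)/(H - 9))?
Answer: -110*√5/13 ≈ -18.921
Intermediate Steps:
(√(11 - 6)*y)*((4 + 6)/(H - 9)) = (√(11 - 6)*11)*((4 + 6)/(-4 - 9)) = (√5*11)*(10/(-13)) = (11*√5)*(10*(-1/13)) = (11*√5)*(-10/13) = -110*√5/13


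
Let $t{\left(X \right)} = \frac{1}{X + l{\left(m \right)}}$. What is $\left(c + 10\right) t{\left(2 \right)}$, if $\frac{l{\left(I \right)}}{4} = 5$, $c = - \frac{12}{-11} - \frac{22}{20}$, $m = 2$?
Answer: $\frac{1099}{2420} \approx 0.45413$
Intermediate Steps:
$c = - \frac{1}{110}$ ($c = \left(-12\right) \left(- \frac{1}{11}\right) - \frac{11}{10} = \frac{12}{11} - \frac{11}{10} = - \frac{1}{110} \approx -0.0090909$)
$l{\left(I \right)} = 20$ ($l{\left(I \right)} = 4 \cdot 5 = 20$)
$t{\left(X \right)} = \frac{1}{20 + X}$ ($t{\left(X \right)} = \frac{1}{X + 20} = \frac{1}{20 + X}$)
$\left(c + 10\right) t{\left(2 \right)} = \frac{- \frac{1}{110} + 10}{20 + 2} = \frac{1099}{110 \cdot 22} = \frac{1099}{110} \cdot \frac{1}{22} = \frac{1099}{2420}$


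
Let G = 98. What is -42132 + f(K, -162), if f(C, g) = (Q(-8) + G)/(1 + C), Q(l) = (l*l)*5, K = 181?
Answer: -3833803/91 ≈ -42130.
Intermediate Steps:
Q(l) = 5*l² (Q(l) = l²*5 = 5*l²)
f(C, g) = 418/(1 + C) (f(C, g) = (5*(-8)² + 98)/(1 + C) = (5*64 + 98)/(1 + C) = (320 + 98)/(1 + C) = 418/(1 + C))
-42132 + f(K, -162) = -42132 + 418/(1 + 181) = -42132 + 418/182 = -42132 + 418*(1/182) = -42132 + 209/91 = -3833803/91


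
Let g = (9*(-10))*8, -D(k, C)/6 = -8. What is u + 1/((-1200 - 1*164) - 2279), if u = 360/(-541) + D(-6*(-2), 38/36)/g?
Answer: -21651178/29562945 ≈ -0.73238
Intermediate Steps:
D(k, C) = 48 (D(k, C) = -6*(-8) = 48)
g = -720 (g = -90*8 = -720)
u = -5941/8115 (u = 360/(-541) + 48/(-720) = 360*(-1/541) + 48*(-1/720) = -360/541 - 1/15 = -5941/8115 ≈ -0.73210)
u + 1/((-1200 - 1*164) - 2279) = -5941/8115 + 1/((-1200 - 1*164) - 2279) = -5941/8115 + 1/((-1200 - 164) - 2279) = -5941/8115 + 1/(-1364 - 2279) = -5941/8115 + 1/(-3643) = -5941/8115 - 1/3643 = -21651178/29562945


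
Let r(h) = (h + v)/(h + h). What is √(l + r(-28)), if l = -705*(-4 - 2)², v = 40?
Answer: I*√4974522/14 ≈ 159.31*I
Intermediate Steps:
r(h) = (40 + h)/(2*h) (r(h) = (h + 40)/(h + h) = (40 + h)/((2*h)) = (40 + h)*(1/(2*h)) = (40 + h)/(2*h))
l = -25380 (l = -705*(-6)² = -705*36 = -25380)
√(l + r(-28)) = √(-25380 + (½)*(40 - 28)/(-28)) = √(-25380 + (½)*(-1/28)*12) = √(-25380 - 3/14) = √(-355323/14) = I*√4974522/14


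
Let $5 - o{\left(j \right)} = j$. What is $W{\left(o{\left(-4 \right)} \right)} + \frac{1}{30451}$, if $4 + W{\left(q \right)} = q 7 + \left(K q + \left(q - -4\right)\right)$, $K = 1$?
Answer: $\frac{2466532}{30451} \approx 81.0$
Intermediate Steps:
$o{\left(j \right)} = 5 - j$
$W{\left(q \right)} = 9 q$ ($W{\left(q \right)} = -4 + \left(q 7 + \left(1 q + \left(q - -4\right)\right)\right) = -4 + \left(7 q + \left(q + \left(q + 4\right)\right)\right) = -4 + \left(7 q + \left(q + \left(4 + q\right)\right)\right) = -4 + \left(7 q + \left(4 + 2 q\right)\right) = -4 + \left(4 + 9 q\right) = 9 q$)
$W{\left(o{\left(-4 \right)} \right)} + \frac{1}{30451} = 9 \left(5 - -4\right) + \frac{1}{30451} = 9 \left(5 + 4\right) + \frac{1}{30451} = 9 \cdot 9 + \frac{1}{30451} = 81 + \frac{1}{30451} = \frac{2466532}{30451}$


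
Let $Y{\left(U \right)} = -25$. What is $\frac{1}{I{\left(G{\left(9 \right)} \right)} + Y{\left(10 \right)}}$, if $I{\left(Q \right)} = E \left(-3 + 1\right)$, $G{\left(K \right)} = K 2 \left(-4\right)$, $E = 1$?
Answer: $- \frac{1}{27} \approx -0.037037$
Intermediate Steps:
$G{\left(K \right)} = - 8 K$ ($G{\left(K \right)} = 2 K \left(-4\right) = - 8 K$)
$I{\left(Q \right)} = -2$ ($I{\left(Q \right)} = 1 \left(-3 + 1\right) = 1 \left(-2\right) = -2$)
$\frac{1}{I{\left(G{\left(9 \right)} \right)} + Y{\left(10 \right)}} = \frac{1}{-2 - 25} = \frac{1}{-27} = - \frac{1}{27}$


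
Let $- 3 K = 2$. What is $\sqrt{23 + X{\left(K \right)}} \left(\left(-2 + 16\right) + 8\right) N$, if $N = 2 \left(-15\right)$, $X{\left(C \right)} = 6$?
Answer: $- 660 \sqrt{29} \approx -3554.2$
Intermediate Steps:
$K = - \frac{2}{3}$ ($K = \left(- \frac{1}{3}\right) 2 = - \frac{2}{3} \approx -0.66667$)
$N = -30$
$\sqrt{23 + X{\left(K \right)}} \left(\left(-2 + 16\right) + 8\right) N = \sqrt{23 + 6} \left(\left(-2 + 16\right) + 8\right) \left(-30\right) = \sqrt{29} \left(14 + 8\right) \left(-30\right) = \sqrt{29} \cdot 22 \left(-30\right) = 22 \sqrt{29} \left(-30\right) = - 660 \sqrt{29}$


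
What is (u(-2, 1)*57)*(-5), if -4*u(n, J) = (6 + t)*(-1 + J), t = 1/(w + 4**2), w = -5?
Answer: 0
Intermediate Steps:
t = 1/11 (t = 1/(-5 + 4**2) = 1/(-5 + 16) = 1/11 ≈ 0.090909)
u(n, J) = 67/44 - 67*J/44 (u(n, J) = -(6 + 1/11)*(-1 + J)/4 = -67*(-1 + J)/44 = -(-67/11 + 67*J/11)/4 = 67/44 - 67*J/44)
(u(-2, 1)*57)*(-5) = ((67/44 - 67/44*1)*57)*(-5) = ((67/44 - 67/44)*57)*(-5) = (0*57)*(-5) = 0*(-5) = 0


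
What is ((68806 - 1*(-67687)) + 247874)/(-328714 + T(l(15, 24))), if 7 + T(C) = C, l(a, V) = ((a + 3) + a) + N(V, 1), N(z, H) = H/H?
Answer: -384367/328687 ≈ -1.1694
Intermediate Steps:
N(z, H) = 1
l(a, V) = 4 + 2*a (l(a, V) = ((a + 3) + a) + 1 = ((3 + a) + a) + 1 = (3 + 2*a) + 1 = 4 + 2*a)
T(C) = -7 + C
((68806 - 1*(-67687)) + 247874)/(-328714 + T(l(15, 24))) = ((68806 - 1*(-67687)) + 247874)/(-328714 + (-7 + (4 + 2*15))) = ((68806 + 67687) + 247874)/(-328714 + (-7 + (4 + 30))) = (136493 + 247874)/(-328714 + (-7 + 34)) = 384367/(-328714 + 27) = 384367/(-328687) = 384367*(-1/328687) = -384367/328687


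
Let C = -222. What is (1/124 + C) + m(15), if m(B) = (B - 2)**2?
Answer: -6571/124 ≈ -52.992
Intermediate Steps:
m(B) = (-2 + B)**2
(1/124 + C) + m(15) = (1/124 - 222) + (-2 + 15)**2 = (1/124 - 222) + 13**2 = -27527/124 + 169 = -6571/124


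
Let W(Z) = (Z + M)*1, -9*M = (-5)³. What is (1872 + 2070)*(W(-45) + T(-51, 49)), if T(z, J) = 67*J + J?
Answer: 13012104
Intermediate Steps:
T(z, J) = 68*J
M = 125/9 (M = -⅑*(-5)³ = -⅑*(-125) = 125/9 ≈ 13.889)
W(Z) = 125/9 + Z (W(Z) = (Z + 125/9)*1 = (125/9 + Z)*1 = 125/9 + Z)
(1872 + 2070)*(W(-45) + T(-51, 49)) = (1872 + 2070)*((125/9 - 45) + 68*49) = 3942*(-280/9 + 3332) = 3942*(29708/9) = 13012104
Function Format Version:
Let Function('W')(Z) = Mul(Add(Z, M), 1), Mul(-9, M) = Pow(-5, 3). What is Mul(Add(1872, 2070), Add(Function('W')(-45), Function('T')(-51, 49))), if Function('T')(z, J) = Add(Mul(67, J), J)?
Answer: 13012104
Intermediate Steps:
Function('T')(z, J) = Mul(68, J)
M = Rational(125, 9) (M = Mul(Rational(-1, 9), Pow(-5, 3)) = Mul(Rational(-1, 9), -125) = Rational(125, 9) ≈ 13.889)
Function('W')(Z) = Add(Rational(125, 9), Z) (Function('W')(Z) = Mul(Add(Z, Rational(125, 9)), 1) = Mul(Add(Rational(125, 9), Z), 1) = Add(Rational(125, 9), Z))
Mul(Add(1872, 2070), Add(Function('W')(-45), Function('T')(-51, 49))) = Mul(Add(1872, 2070), Add(Add(Rational(125, 9), -45), Mul(68, 49))) = Mul(3942, Add(Rational(-280, 9), 3332)) = Mul(3942, Rational(29708, 9)) = 13012104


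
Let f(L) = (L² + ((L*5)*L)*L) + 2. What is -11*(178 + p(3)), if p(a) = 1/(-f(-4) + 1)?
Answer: -593285/303 ≈ -1958.0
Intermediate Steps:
f(L) = 2 + L² + 5*L³ (f(L) = (L² + ((5*L)*L)*L) + 2 = (L² + (5*L²)*L) + 2 = (L² + 5*L³) + 2 = 2 + L² + 5*L³)
p(a) = 1/303 (p(a) = 1/(-(2 + (-4)² + 5*(-4)³) + 1) = 1/(-(2 + 16 + 5*(-64)) + 1) = 1/(-(2 + 16 - 320) + 1) = 1/(-1*(-302) + 1) = 1/(302 + 1) = 1/303)
-11*(178 + p(3)) = -11*(178 + 1/303) = -11*53935/303 = -593285/303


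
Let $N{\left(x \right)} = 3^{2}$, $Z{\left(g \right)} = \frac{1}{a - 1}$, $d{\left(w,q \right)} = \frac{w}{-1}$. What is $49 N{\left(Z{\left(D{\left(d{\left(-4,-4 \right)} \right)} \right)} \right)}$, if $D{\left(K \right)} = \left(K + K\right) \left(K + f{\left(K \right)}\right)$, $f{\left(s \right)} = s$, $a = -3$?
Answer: $441$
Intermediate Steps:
$d{\left(w,q \right)} = - w$ ($d{\left(w,q \right)} = w \left(-1\right) = - w$)
$D{\left(K \right)} = 4 K^{2}$ ($D{\left(K \right)} = \left(K + K\right) \left(K + K\right) = 2 K 2 K = 4 K^{2}$)
$Z{\left(g \right)} = - \frac{1}{4}$ ($Z{\left(g \right)} = \frac{1}{-3 - 1} = \frac{1}{-4} = - \frac{1}{4}$)
$N{\left(x \right)} = 9$
$49 N{\left(Z{\left(D{\left(d{\left(-4,-4 \right)} \right)} \right)} \right)} = 49 \cdot 9 = 441$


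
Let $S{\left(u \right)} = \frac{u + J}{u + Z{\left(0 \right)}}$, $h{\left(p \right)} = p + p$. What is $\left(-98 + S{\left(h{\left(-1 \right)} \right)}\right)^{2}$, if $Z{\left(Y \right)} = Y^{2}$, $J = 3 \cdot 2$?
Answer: $10000$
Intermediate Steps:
$h{\left(p \right)} = 2 p$
$J = 6$
$S{\left(u \right)} = \frac{6 + u}{u}$ ($S{\left(u \right)} = \frac{u + 6}{u + 0^{2}} = \frac{6 + u}{u + 0} = \frac{6 + u}{u}$)
$\left(-98 + S{\left(h{\left(-1 \right)} \right)}\right)^{2} = \left(-98 + \frac{6 + 2 \left(-1\right)}{2 \left(-1\right)}\right)^{2} = \left(-98 + \frac{6 - 2}{-2}\right)^{2} = \left(-98 - 2\right)^{2} = \left(-100\right)^{2} = 10000$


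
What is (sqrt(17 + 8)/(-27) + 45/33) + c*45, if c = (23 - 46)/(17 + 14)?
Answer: -296545/9207 ≈ -32.209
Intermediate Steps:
c = -23/31 ≈ -0.74194
(sqrt(17 + 8)/(-27) + 45/33) + c*45 = (sqrt(17 + 8)/(-27) + 45/33) - 23/31*45 = (sqrt(25)*(-1/27) + 45*(1/33)) - 1035/31 = (5*(-1/27) + 15/11) - 1035/31 = (-5/27 + 15/11) - 1035/31 = 350/297 - 1035/31 = -296545/9207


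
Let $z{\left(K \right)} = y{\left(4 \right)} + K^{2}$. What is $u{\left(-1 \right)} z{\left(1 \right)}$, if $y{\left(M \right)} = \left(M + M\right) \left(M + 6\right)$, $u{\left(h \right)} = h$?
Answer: $-81$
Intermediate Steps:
$y{\left(M \right)} = 2 M \left(6 + M\right)$
$z{\left(K \right)} = 80 + K^{2}$ ($z{\left(K \right)} = 2 \cdot 4 \left(6 + 4\right) + K^{2} = 2 \cdot 4 \cdot 10 + K^{2} = 80 + K^{2}$)
$u{\left(-1 \right)} z{\left(1 \right)} = - (80 + 1^{2}) = - (80 + 1) = \left(-1\right) 81 = -81$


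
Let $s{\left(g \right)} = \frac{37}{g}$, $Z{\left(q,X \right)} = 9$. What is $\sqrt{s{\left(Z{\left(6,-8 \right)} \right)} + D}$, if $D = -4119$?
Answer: $\frac{i \sqrt{37034}}{3} \approx 64.147 i$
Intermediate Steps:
$\sqrt{s{\left(Z{\left(6,-8 \right)} \right)} + D} = \sqrt{\frac{37}{9} - 4119} = \sqrt{- \frac{37034}{9}} = \frac{i \sqrt{37034}}{3}$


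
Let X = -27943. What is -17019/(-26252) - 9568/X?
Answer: 726741053/733559636 ≈ 0.99070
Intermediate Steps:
-17019/(-26252) - 9568/X = -17019/(-26252) - 9568/(-27943) = -17019*(-1/26252) - 9568*(-1/27943) = 17019/26252 + 9568/27943 = 726741053/733559636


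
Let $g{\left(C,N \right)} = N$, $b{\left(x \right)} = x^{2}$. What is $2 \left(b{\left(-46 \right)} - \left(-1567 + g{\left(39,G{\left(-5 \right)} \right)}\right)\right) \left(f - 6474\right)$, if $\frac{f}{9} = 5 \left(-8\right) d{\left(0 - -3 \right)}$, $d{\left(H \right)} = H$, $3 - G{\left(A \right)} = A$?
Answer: $-55521900$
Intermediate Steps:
$G{\left(A \right)} = 3 - A$
$f = -1080$ ($f = 9 \cdot 5 \left(-8\right) \left(0 - -3\right) = 9 \left(- 40 \left(0 + 3\right)\right) = 9 \left(\left(-40\right) 3\right) = 9 \left(-120\right) = -1080$)
$2 \left(b{\left(-46 \right)} - \left(-1567 + g{\left(39,G{\left(-5 \right)} \right)}\right)\right) \left(f - 6474\right) = 2 \left(\left(-46\right)^{2} + \left(1567 - \left(3 - -5\right)\right)\right) \left(-1080 - 6474\right) = 2 \left(2116 + \left(1567 - \left(3 + 5\right)\right)\right) \left(-7554\right) = 2 \left(2116 + \left(1567 - 8\right)\right) \left(-7554\right) = 2 \left(2116 + 1559\right) \left(-7554\right) = 2 \cdot 3675 \left(-7554\right) = 2 \left(-27760950\right) = -55521900$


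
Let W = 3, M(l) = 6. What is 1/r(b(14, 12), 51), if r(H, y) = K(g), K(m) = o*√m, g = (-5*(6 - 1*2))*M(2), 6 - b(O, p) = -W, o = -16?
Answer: I*√30/960 ≈ 0.0057054*I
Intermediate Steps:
b(O, p) = 9 (b(O, p) = 6 - (-1)*3 = 6 - 1*(-3) = 6 + 3 = 9)
g = -120 (g = -5*(6 - 1*2)*6 = -5*(6 - 2)*6 = -5*4*6 = -20*6 = -120)
K(m) = -16*√m
r(H, y) = -32*I*√30
1/r(b(14, 12), 51) = 1/(-32*I*√30) = I*√30/960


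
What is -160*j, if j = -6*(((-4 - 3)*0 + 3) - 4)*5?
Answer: -4800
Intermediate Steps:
j = 30 (j = -6*((-7*0 + 3) - 4)*5 = -6*((0 + 3) - 4)*5 = -6*(3 - 4)*5 = -6*(-1)*5 = 6*5 = 30)
-160*j = -160*30 = -4800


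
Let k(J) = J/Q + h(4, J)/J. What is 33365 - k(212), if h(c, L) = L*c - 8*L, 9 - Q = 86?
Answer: 2569625/77 ≈ 33372.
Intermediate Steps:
Q = -77 (Q = 9 - 1*86 = 9 - 86 = -77)
h(c, L) = -8*L + L*c
k(J) = -4 - J/77 (k(J) = J/(-77) + (J*(-8 + 4))/J = J*(-1/77) + (J*(-4))/J = -J/77 + (-4*J)/J = -J/77 - 4 = -4 - J/77)
33365 - k(212) = 33365 - (-4 - 1/77*212) = 33365 - (-4 - 212/77) = 33365 - 1*(-520/77) = 33365 + 520/77 = 2569625/77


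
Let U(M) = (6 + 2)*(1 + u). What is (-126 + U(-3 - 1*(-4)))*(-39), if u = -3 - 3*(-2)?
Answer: 3666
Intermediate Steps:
u = 3 (u = -3 + 6 = 3)
U(M) = 32 (U(M) = (6 + 2)*(1 + 3) = 8*4 = 32)
(-126 + U(-3 - 1*(-4)))*(-39) = (-126 + 32)*(-39) = -94*(-39) = 3666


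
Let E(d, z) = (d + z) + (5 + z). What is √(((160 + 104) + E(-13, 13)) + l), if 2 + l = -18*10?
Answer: 10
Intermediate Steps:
l = -182 (l = -2 - 18*10 = -2 - 180 = -182)
E(d, z) = 5 + d + 2*z
√(((160 + 104) + E(-13, 13)) + l) = √(((160 + 104) + (5 - 13 + 2*13)) - 182) = √((264 + (5 - 13 + 26)) - 182) = √((264 + 18) - 182) = √(282 - 182) = √100 = 10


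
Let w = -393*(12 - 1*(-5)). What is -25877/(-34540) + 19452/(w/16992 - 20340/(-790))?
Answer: 300926758755391/391843969220 ≈ 767.98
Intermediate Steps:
w = -6681 (w = -393*(12 + 5) = -393*17 = -6681)
-25877/(-34540) + 19452/(w/16992 - 20340/(-790)) = -25877/(-34540) + 19452/(-6681/16992 - 20340/(-790)) = -25877*(-1/34540) + 19452/(-6681*1/16992 - 20340*(-1/790)) = 25877/34540 + 19452/(-2227/5664 + 2034/79) = 25877/34540 + 19452/(11344643/447456) = 25877/34540 + 19452*(447456/11344643) = 25877/34540 + 8703914112/11344643 = 300926758755391/391843969220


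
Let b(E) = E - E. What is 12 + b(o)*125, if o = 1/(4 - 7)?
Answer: 12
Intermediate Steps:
o = -⅓ (o = 1/(-3) = -⅓ ≈ -0.33333)
b(E) = 0
12 + b(o)*125 = 12 + 0*125 = 12 + 0 = 12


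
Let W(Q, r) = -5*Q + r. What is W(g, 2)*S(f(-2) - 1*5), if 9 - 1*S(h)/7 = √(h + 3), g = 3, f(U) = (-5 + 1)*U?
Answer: -819 + 91*√6 ≈ -596.10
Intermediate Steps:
f(U) = -4*U
W(Q, r) = r - 5*Q
S(h) = 63 - 7*√(3 + h) (S(h) = 63 - 7*√(h + 3) = 63 - 7*√(3 + h))
W(g, 2)*S(f(-2) - 1*5) = (2 - 5*3)*(63 - 7*√(3 + (-4*(-2) - 1*5))) = (2 - 15)*(63 - 7*√(3 + (8 - 5))) = -13*(63 - 7*√(3 + 3)) = -13*(63 - 7*√6) = -819 + 91*√6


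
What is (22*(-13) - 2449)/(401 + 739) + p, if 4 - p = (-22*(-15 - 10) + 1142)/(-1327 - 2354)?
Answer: 192149/93252 ≈ 2.0605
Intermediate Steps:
p = 1824/409 (p = 4 - (-22*(-15 - 10) + 1142)/(-1327 - 2354) = 4 - (-22*(-25) + 1142)/(-3681) = 4 - (550 + 1142)*(-1)/3681 = 4 - 1692*(-1)/3681 = 4 - 1*(-188/409) = 4 + 188/409 = 1824/409 ≈ 4.4597)
(22*(-13) - 2449)/(401 + 739) + p = (22*(-13) - 2449)/(401 + 739) + 1824/409 = (-286 - 2449)/1140 + 1824/409 = -2735*1/1140 + 1824/409 = -547/228 + 1824/409 = 192149/93252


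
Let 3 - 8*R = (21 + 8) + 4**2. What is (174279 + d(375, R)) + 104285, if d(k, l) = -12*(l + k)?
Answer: 274127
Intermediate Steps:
R = -21/4 (R = 3/8 - ((21 + 8) + 4**2)/8 = 3/8 - (29 + 16)/8 = 3/8 - 1/8*45 = 3/8 - 45/8 = -21/4 ≈ -5.2500)
d(k, l) = -12*k - 12*l (d(k, l) = -12*(k + l) = -12*k - 12*l)
(174279 + d(375, R)) + 104285 = (174279 + (-12*375 - 12*(-21/4))) + 104285 = (174279 + (-4500 + 63)) + 104285 = (174279 - 4437) + 104285 = 169842 + 104285 = 274127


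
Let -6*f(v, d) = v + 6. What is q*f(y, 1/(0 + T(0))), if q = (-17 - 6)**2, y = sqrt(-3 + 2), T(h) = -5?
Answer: -529 - 529*I/6 ≈ -529.0 - 88.167*I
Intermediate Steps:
y = I (y = sqrt(-1) = I ≈ 1.0*I)
f(v, d) = -1 - v/6 (f(v, d) = -(v + 6)/6 = -(6 + v)/6 = -1 - v/6)
q = 529 (q = (-23)**2 = 529)
q*f(y, 1/(0 + T(0))) = 529*(-1 - I/6) = -529 - 529*I/6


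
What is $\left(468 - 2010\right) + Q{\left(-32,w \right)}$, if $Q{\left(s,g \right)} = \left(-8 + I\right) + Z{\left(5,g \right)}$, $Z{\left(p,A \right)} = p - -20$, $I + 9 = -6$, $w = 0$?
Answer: $-1540$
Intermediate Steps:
$I = -15$ ($I = -9 - 6 = -15$)
$Z{\left(p,A \right)} = 20 + p$ ($Z{\left(p,A \right)} = p + 20 = 20 + p$)
$Q{\left(s,g \right)} = 2$ ($Q{\left(s,g \right)} = \left(-8 - 15\right) + \left(20 + 5\right) = -23 + 25 = 2$)
$\left(468 - 2010\right) + Q{\left(-32,w \right)} = \left(468 - 2010\right) + 2 = -1542 + 2 = -1540$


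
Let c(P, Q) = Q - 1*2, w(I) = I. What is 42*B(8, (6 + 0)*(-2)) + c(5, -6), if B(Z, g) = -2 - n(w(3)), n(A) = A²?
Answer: -470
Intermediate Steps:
c(P, Q) = -2 + Q (c(P, Q) = Q - 2 = -2 + Q)
B(Z, g) = -11 (B(Z, g) = -2 - 1*3² = -2 - 1*9 = -2 - 9 = -11)
42*B(8, (6 + 0)*(-2)) + c(5, -6) = 42*(-11) + (-2 - 6) = -462 - 8 = -470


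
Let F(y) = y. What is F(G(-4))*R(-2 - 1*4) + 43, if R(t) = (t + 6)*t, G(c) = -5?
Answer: 43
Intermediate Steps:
R(t) = t*(6 + t) (R(t) = (6 + t)*t = t*(6 + t))
F(G(-4))*R(-2 - 1*4) + 43 = -5*(-2 - 1*4)*(6 + (-2 - 1*4)) + 43 = -5*(-2 - 4)*(6 + (-2 - 4)) + 43 = -(-30)*(6 - 6) + 43 = -(-30)*0 + 43 = -5*0 + 43 = 0 + 43 = 43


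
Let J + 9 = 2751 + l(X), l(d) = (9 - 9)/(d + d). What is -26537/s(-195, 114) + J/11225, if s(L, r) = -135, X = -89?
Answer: 59649599/303075 ≈ 196.81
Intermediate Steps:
l(d) = 0 (l(d) = 0/((2*d)) = 0*(1/(2*d)) = 0)
J = 2742 (J = -9 + (2751 + 0) = -9 + 2751 = 2742)
-26537/s(-195, 114) + J/11225 = -26537/(-135) + 2742/11225 = -26537*(-1/135) + 2742*(1/11225) = 26537/135 + 2742/11225 = 59649599/303075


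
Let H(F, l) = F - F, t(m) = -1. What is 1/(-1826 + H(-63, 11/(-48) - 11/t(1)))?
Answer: -1/1826 ≈ -0.00054764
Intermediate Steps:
H(F, l) = 0
1/(-1826 + H(-63, 11/(-48) - 11/t(1))) = 1/(-1826 + 0) = 1/(-1826) = -1/1826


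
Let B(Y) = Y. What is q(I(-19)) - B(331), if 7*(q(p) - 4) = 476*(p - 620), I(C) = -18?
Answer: -43711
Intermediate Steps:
q(p) = -42156 + 68*p (q(p) = 4 + (476*(p - 620))/7 = 4 + (476*(-620 + p))/7 = 4 + (-295120 + 476*p)/7 = 4 + (-42160 + 68*p) = -42156 + 68*p)
q(I(-19)) - B(331) = (-42156 + 68*(-18)) - 1*331 = (-42156 - 1224) - 331 = -43380 - 331 = -43711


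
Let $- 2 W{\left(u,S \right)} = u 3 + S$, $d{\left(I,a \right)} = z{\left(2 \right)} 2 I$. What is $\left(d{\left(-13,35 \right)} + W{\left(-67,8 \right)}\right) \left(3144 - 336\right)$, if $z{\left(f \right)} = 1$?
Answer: $197964$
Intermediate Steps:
$d{\left(I,a \right)} = 2 I$ ($d{\left(I,a \right)} = 1 \cdot 2 I = 2 I$)
$W{\left(u,S \right)} = - \frac{3 u}{2} - \frac{S}{2}$ ($W{\left(u,S \right)} = - \frac{u 3 + S}{2} = - \frac{3 u + S}{2} = - \frac{S + 3 u}{2} = - \frac{3 u}{2} - \frac{S}{2}$)
$\left(d{\left(-13,35 \right)} + W{\left(-67,8 \right)}\right) \left(3144 - 336\right) = \left(2 \left(-13\right) - - \frac{193}{2}\right) \left(3144 - 336\right) = \left(-26 + \left(\frac{201}{2} - 4\right)\right) 2808 = \left(-26 + \frac{193}{2}\right) 2808 = \frac{141}{2} \cdot 2808 = 197964$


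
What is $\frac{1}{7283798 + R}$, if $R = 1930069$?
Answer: $\frac{1}{9213867} \approx 1.0853 \cdot 10^{-7}$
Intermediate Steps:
$\frac{1}{7283798 + R} = \frac{1}{7283798 + 1930069} = \frac{1}{9213867}$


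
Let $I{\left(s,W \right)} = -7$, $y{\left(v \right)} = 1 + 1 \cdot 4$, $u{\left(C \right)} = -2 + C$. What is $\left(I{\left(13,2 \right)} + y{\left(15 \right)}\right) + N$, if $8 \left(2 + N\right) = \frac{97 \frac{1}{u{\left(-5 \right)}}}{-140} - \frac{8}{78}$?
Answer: $- \frac{1223177}{305760} \approx -4.0005$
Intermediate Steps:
$y{\left(v \right)} = 5$ ($y{\left(v \right)} = 1 + 4 = 5$)
$N = - \frac{611657}{305760}$ ($N = -2 + \frac{\frac{97 \frac{1}{-2 - 5}}{-140} - \frac{8}{78}}{8} = -2 + \frac{\frac{97}{-7} \left(- \frac{1}{140}\right) - \frac{4}{39}}{8} = -2 + \frac{97 \left(- \frac{1}{7}\right) \left(- \frac{1}{140}\right) - \frac{4}{39}}{8} = -2 + \frac{\left(- \frac{97}{7}\right) \left(- \frac{1}{140}\right) - \frac{4}{39}}{8} = -2 + \frac{\frac{97}{980} - \frac{4}{39}}{8} = -2 + \frac{1}{8} \left(- \frac{137}{38220}\right) = -2 - \frac{137}{305760} = - \frac{611657}{305760} \approx -2.0004$)
$\left(I{\left(13,2 \right)} + y{\left(15 \right)}\right) + N = \left(-7 + 5\right) - \frac{611657}{305760} = -2 - \frac{611657}{305760} = - \frac{1223177}{305760}$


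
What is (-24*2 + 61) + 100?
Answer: 113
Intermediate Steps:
(-24*2 + 61) + 100 = (-48 + 61) + 100 = 13 + 100 = 113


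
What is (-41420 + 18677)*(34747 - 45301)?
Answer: 240029622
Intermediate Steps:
(-41420 + 18677)*(34747 - 45301) = -22743*(-10554) = 240029622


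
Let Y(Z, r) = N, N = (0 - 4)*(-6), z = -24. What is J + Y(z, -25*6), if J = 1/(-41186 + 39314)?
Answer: 44927/1872 ≈ 23.999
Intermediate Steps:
J = -1/1872 (J = 1/(-1872) = -1/1872 ≈ -0.00053419)
N = 24 (N = -4*(-6) = 24)
Y(Z, r) = 24
J + Y(z, -25*6) = -1/1872 + 24 = 44927/1872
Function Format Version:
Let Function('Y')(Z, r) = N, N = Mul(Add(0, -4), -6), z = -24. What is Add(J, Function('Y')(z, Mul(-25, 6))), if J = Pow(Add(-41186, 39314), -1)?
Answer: Rational(44927, 1872) ≈ 23.999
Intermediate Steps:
J = Rational(-1, 1872) (J = Pow(-1872, -1) = Rational(-1, 1872) ≈ -0.00053419)
N = 24 (N = Mul(-4, -6) = 24)
Function('Y')(Z, r) = 24
Add(J, Function('Y')(z, Mul(-25, 6))) = Add(Rational(-1, 1872), 24) = Rational(44927, 1872)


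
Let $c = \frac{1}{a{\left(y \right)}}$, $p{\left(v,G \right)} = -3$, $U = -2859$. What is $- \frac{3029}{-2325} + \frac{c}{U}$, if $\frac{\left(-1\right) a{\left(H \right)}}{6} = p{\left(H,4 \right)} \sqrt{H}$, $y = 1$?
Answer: $\frac{51958691}{39883050} \approx 1.3028$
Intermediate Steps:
$a{\left(H \right)} = 18 \sqrt{H}$ ($a{\left(H \right)} = - 6 \left(- 3 \sqrt{H}\right) = 18 \sqrt{H}$)
$c = \frac{1}{18}$ ($c = \frac{1}{18 \sqrt{1}} = \frac{1}{18 \cdot 1} = \frac{1}{18} \approx 0.055556$)
$- \frac{3029}{-2325} + \frac{c}{U} = - \frac{3029}{-2325} + \frac{1}{18 \left(-2859\right)} = \left(-3029\right) \left(- \frac{1}{2325}\right) + \frac{1}{18} \left(- \frac{1}{2859}\right) = \frac{3029}{2325} - \frac{1}{51462} = \frac{51958691}{39883050}$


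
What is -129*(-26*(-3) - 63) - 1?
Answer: -1936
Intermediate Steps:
-129*(-26*(-3) - 63) - 1 = -129*(78 - 63) - 1 = -129*15 - 1 = -1935 - 1 = -1936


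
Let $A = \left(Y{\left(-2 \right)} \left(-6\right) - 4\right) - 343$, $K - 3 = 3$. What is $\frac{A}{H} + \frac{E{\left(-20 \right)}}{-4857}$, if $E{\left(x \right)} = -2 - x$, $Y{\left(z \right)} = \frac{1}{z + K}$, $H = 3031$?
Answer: $- \frac{1164815}{9814378} \approx -0.11868$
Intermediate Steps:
$K = 6$ ($K = 3 + 3 = 6$)
$Y{\left(z \right)} = \frac{1}{6 + z}$ ($Y{\left(z \right)} = \frac{1}{z + 6} = \frac{1}{6 + z}$)
$A = - \frac{697}{2}$ ($A = \left(\frac{1}{6 - 2} \left(-6\right) - 4\right) - 343 = \left(\frac{1}{4} \left(-6\right) - 4\right) - 343 = \left(- \frac{3}{2} - 4\right) - 343 = - \frac{11}{2} - 343 = - \frac{697}{2} \approx -348.5$)
$\frac{A}{H} + \frac{E{\left(-20 \right)}}{-4857} = - \frac{697}{2 \cdot 3031} + \frac{-2 - -20}{-4857} = \left(- \frac{697}{2}\right) \frac{1}{3031} + \left(-2 + 20\right) \left(- \frac{1}{4857}\right) = - \frac{697}{6062} + 18 \left(- \frac{1}{4857}\right) = - \frac{697}{6062} - \frac{6}{1619} = - \frac{1164815}{9814378}$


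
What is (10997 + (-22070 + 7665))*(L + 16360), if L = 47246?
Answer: -216769248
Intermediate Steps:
(10997 + (-22070 + 7665))*(L + 16360) = (10997 + (-22070 + 7665))*(47246 + 16360) = (10997 - 14405)*63606 = -3408*63606 = -216769248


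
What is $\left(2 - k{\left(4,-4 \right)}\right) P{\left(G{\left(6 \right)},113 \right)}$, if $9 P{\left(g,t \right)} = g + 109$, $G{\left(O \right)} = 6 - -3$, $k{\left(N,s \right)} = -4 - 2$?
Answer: $\frac{944}{9} \approx 104.89$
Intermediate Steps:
$k{\left(N,s \right)} = -6$ ($k{\left(N,s \right)} = -4 - 2 = -6$)
$G{\left(O \right)} = 9$ ($G{\left(O \right)} = 6 + 3 = 9$)
$P{\left(g,t \right)} = \frac{109}{9} + \frac{g}{9}$ ($P{\left(g,t \right)} = \frac{g + 109}{9} = \frac{109 + g}{9} = \frac{109}{9} + \frac{g}{9}$)
$\left(2 - k{\left(4,-4 \right)}\right) P{\left(G{\left(6 \right)},113 \right)} = \left(2 - -6\right) \left(\frac{109}{9} + \frac{1}{9} \cdot 9\right) = \left(2 + 6\right) \left(\frac{109}{9} + 1\right) = 8 \cdot \frac{118}{9} = \frac{944}{9}$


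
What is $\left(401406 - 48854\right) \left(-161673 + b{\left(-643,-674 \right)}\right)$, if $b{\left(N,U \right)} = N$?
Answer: $-57224830432$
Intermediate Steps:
$\left(401406 - 48854\right) \left(-161673 + b{\left(-643,-674 \right)}\right) = \left(401406 - 48854\right) \left(-161673 - 643\right) = 352552 \left(-162316\right) = -57224830432$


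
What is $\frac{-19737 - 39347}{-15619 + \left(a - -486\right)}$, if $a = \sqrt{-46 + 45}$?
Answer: $\frac{447059086}{114503845} + \frac{29542 i}{114503845} \approx 3.9043 + 0.000258 i$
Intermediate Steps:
$a = i$ ($a = \sqrt{-1} = i \approx 1.0 i$)
$\frac{-19737 - 39347}{-15619 + \left(a - -486\right)} = \frac{-19737 - 39347}{-15619 + \left(i - -486\right)} = - \frac{59084}{-15619 + \left(i + 486\right)} = - \frac{59084}{-15619 + \left(486 + i\right)} = - \frac{59084}{-15133 + i} = - 59084 \frac{-15133 - i}{229007690} = - \frac{29542 \left(-15133 - i\right)}{114503845}$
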